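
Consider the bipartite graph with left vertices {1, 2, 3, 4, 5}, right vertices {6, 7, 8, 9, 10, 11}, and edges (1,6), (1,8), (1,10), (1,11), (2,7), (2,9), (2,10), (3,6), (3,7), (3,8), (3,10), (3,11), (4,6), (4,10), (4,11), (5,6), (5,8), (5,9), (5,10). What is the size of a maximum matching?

Step 1: List the neighbors of each left vertex:
  1: 6, 8, 10, 11
  2: 7, 9, 10
  3: 6, 7, 8, 10, 11
  4: 6, 10, 11
  5: 6, 8, 9, 10

Step 2: Greedily match left vertices, then look for augmenting paths:
  Match 1 -- 6
  Match 2 -- 7
  Match 3 -- 8
  Match 4 -- 10
  Match 5 -- 9
  No augmenting path remains.

Step 3: Verify this is maximum:
  Matching size 5 = min(|L|, |R|) = min(5, 6), which is an upper bound, so this matching is maximum.

Maximum matching: {(1,6), (2,7), (3,8), (4,10), (5,9)}
Size: 5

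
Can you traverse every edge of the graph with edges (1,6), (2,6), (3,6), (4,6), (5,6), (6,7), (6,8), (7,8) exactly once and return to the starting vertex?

Step 1: Find the degree of each vertex:
  deg(1) = 1
  deg(2) = 1
  deg(3) = 1
  deg(4) = 1
  deg(5) = 1
  deg(6) = 7
  deg(7) = 2
  deg(8) = 2

Step 2: Count vertices with odd degree:
  Odd-degree vertices: 1, 2, 3, 4, 5, 6 (6 total)

Step 3: Apply Euler's theorem:
  - Eulerian circuit exists iff graph is connected and all vertices have even degree
  - Eulerian path exists iff graph is connected and has 0 or 2 odd-degree vertices

Graph has 6 odd-degree vertices (need 0 or 2).
Neither Eulerian path nor Eulerian circuit exists.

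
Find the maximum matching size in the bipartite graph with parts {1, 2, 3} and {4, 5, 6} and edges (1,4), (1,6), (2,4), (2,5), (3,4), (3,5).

Step 1: List the neighbors of each left vertex:
  1: 4, 6
  2: 4, 5
  3: 4, 5

Step 2: Greedily match left vertices, then look for augmenting paths:
  Match 1 -- 6
  Match 2 -- 5
  Match 3 -- 4
  No augmenting path remains.

Step 3: Verify this is maximum:
  Matching size 3 = min(|L|, |R|) = min(3, 3), which is an upper bound, so this matching is maximum.

Maximum matching: {(1,6), (2,5), (3,4)}
Size: 3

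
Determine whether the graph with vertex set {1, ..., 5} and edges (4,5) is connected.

Step 1: Build adjacency list from edges:
  1: (none)
  2: (none)
  3: (none)
  4: 5
  5: 4

Step 2: Run BFS/DFS from vertex 1:
  Visited: {1}
  Reached 1 of 5 vertices

Step 3: Only 1 of 5 vertices reached. Graph is disconnected.
Connected components: {1}, {2}, {3}, {4, 5}
Answer: No, the graph is not connected (4 components).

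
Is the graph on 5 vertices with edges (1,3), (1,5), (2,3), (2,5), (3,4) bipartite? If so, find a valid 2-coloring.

Step 1: Attempt 2-coloring using BFS:
  Start at vertex 1, assign color 0
  Color vertex 3 with color 1 (neighbor of 1)
  Color vertex 5 with color 1 (neighbor of 1)
  Color vertex 2 with color 0 (neighbor of 3)
  Color vertex 4 with color 0 (neighbor of 3)

Step 2: 2-coloring succeeded. No conflicts found.
  Set A (color 0): {1, 2, 4}
  Set B (color 1): {3, 5}

The graph is bipartite with partition {1, 2, 4}, {3, 5}.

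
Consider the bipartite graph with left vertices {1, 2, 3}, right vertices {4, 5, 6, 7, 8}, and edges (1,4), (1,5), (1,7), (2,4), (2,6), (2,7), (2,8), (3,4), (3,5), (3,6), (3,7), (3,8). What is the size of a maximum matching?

Step 1: List the neighbors of each left vertex:
  1: 4, 5, 7
  2: 4, 6, 7, 8
  3: 4, 5, 6, 7, 8

Step 2: Greedily match left vertices, then look for augmenting paths:
  Match 1 -- 4
  Match 2 -- 6
  Match 3 -- 5
  No augmenting path remains.

Step 3: Verify this is maximum:
  Matching size 3 = min(|L|, |R|) = min(3, 5), which is an upper bound, so this matching is maximum.

Maximum matching: {(1,4), (2,6), (3,5)}
Size: 3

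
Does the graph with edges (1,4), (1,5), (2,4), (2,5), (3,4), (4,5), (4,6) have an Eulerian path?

Step 1: Find the degree of each vertex:
  deg(1) = 2
  deg(2) = 2
  deg(3) = 1
  deg(4) = 5
  deg(5) = 3
  deg(6) = 1

Step 2: Count vertices with odd degree:
  Odd-degree vertices: 3, 4, 5, 6 (4 total)

Step 3: Apply Euler's theorem:
  - Eulerian circuit exists iff graph is connected and all vertices have even degree
  - Eulerian path exists iff graph is connected and has 0 or 2 odd-degree vertices

Graph has 4 odd-degree vertices (need 0 or 2).
Neither Eulerian path nor Eulerian circuit exists.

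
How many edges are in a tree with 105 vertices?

A tree on n vertices always has exactly n - 1 edges.
For n = 105: edges = 105 - 1 = 104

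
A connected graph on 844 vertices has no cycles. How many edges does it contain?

A tree on n vertices always has exactly n - 1 edges.
For n = 844: edges = 844 - 1 = 843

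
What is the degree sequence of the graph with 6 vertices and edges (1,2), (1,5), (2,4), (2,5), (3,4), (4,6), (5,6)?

Step 1: Count edges incident to each vertex:
  deg(1) = 2 (neighbors: 2, 5)
  deg(2) = 3 (neighbors: 1, 4, 5)
  deg(3) = 1 (neighbors: 4)
  deg(4) = 3 (neighbors: 2, 3, 6)
  deg(5) = 3 (neighbors: 1, 2, 6)
  deg(6) = 2 (neighbors: 4, 5)

Step 2: Sort degrees in non-increasing order:
  Degrees: [2, 3, 1, 3, 3, 2] -> sorted: [3, 3, 3, 2, 2, 1]

Degree sequence: [3, 3, 3, 2, 2, 1]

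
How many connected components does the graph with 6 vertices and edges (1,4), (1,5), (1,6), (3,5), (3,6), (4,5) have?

Step 1: Build adjacency list from edges:
  1: 4, 5, 6
  2: (none)
  3: 5, 6
  4: 1, 5
  5: 1, 3, 4
  6: 1, 3

Step 2: Run BFS/DFS from vertex 1:
  Visited: {1, 4, 5, 6, 3}
  Reached 5 of 6 vertices

Step 3: Only 5 of 6 vertices reached. Graph is disconnected.
Connected components: {1, 3, 4, 5, 6}, {2}
Number of connected components: 2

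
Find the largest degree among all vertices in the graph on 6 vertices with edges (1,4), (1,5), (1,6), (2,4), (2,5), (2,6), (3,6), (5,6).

Step 1: Count edges incident to each vertex:
  deg(1) = 3 (neighbors: 4, 5, 6)
  deg(2) = 3 (neighbors: 4, 5, 6)
  deg(3) = 1 (neighbors: 6)
  deg(4) = 2 (neighbors: 1, 2)
  deg(5) = 3 (neighbors: 1, 2, 6)
  deg(6) = 4 (neighbors: 1, 2, 3, 5)

Step 2: Find maximum:
  max(3, 3, 1, 2, 3, 4) = 4 (vertex 6)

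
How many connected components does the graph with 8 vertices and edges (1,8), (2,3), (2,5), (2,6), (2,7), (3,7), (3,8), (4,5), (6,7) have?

Step 1: Build adjacency list from edges:
  1: 8
  2: 3, 5, 6, 7
  3: 2, 7, 8
  4: 5
  5: 2, 4
  6: 2, 7
  7: 2, 3, 6
  8: 1, 3

Step 2: Run BFS/DFS from vertex 1:
  Visited: {1, 8, 3, 2, 7, 5, 6, 4}
  Reached 8 of 8 vertices

Step 3: All 8 vertices reached from vertex 1, so the graph is connected.
Number of connected components: 1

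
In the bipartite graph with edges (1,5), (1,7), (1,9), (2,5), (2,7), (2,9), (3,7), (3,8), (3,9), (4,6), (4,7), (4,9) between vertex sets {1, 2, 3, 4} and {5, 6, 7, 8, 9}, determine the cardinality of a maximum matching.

Step 1: List the neighbors of each left vertex:
  1: 5, 7, 9
  2: 5, 7, 9
  3: 7, 8, 9
  4: 6, 7, 9

Step 2: Greedily match left vertices, then look for augmenting paths:
  Match 1 -- 5
  Match 2 -- 7
  Match 3 -- 8
  Match 4 -- 6
  No augmenting path remains.

Step 3: Verify this is maximum:
  Matching size 4 = min(|L|, |R|) = min(4, 5), which is an upper bound, so this matching is maximum.

Maximum matching: {(1,5), (2,7), (3,8), (4,6)}
Size: 4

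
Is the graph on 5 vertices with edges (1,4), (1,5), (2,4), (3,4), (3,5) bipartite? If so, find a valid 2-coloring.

Step 1: Attempt 2-coloring using BFS:
  Start at vertex 1, assign color 0
  Color vertex 4 with color 1 (neighbor of 1)
  Color vertex 5 with color 1 (neighbor of 1)
  Color vertex 2 with color 0 (neighbor of 4)
  Color vertex 3 with color 0 (neighbor of 4)

Step 2: 2-coloring succeeded. No conflicts found.
  Set A (color 0): {1, 2, 3}
  Set B (color 1): {4, 5}

The graph is bipartite with partition {1, 2, 3}, {4, 5}.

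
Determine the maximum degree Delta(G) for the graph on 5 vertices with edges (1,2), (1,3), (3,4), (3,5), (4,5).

Step 1: Count edges incident to each vertex:
  deg(1) = 2 (neighbors: 2, 3)
  deg(2) = 1 (neighbors: 1)
  deg(3) = 3 (neighbors: 1, 4, 5)
  deg(4) = 2 (neighbors: 3, 5)
  deg(5) = 2 (neighbors: 3, 4)

Step 2: Find maximum:
  max(2, 1, 3, 2, 2) = 3 (vertex 3)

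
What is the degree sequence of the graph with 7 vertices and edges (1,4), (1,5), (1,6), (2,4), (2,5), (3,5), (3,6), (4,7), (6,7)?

Step 1: Count edges incident to each vertex:
  deg(1) = 3 (neighbors: 4, 5, 6)
  deg(2) = 2 (neighbors: 4, 5)
  deg(3) = 2 (neighbors: 5, 6)
  deg(4) = 3 (neighbors: 1, 2, 7)
  deg(5) = 3 (neighbors: 1, 2, 3)
  deg(6) = 3 (neighbors: 1, 3, 7)
  deg(7) = 2 (neighbors: 4, 6)

Step 2: Sort degrees in non-increasing order:
  Degrees: [3, 2, 2, 3, 3, 3, 2] -> sorted: [3, 3, 3, 3, 2, 2, 2]

Degree sequence: [3, 3, 3, 3, 2, 2, 2]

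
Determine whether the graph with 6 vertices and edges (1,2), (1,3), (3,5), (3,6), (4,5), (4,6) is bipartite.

Step 1: Attempt 2-coloring using BFS:
  Start at vertex 1, assign color 0
  Color vertex 2 with color 1 (neighbor of 1)
  Color vertex 3 with color 1 (neighbor of 1)
  Color vertex 5 with color 0 (neighbor of 3)
  Color vertex 6 with color 0 (neighbor of 3)
  Color vertex 4 with color 1 (neighbor of 5)

Step 2: 2-coloring succeeded. No conflicts found.
  Set A (color 0): {1, 5, 6}
  Set B (color 1): {2, 3, 4}

The graph is bipartite with partition {1, 5, 6}, {2, 3, 4}.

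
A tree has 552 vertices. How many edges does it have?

A tree on n vertices always has exactly n - 1 edges.
For n = 552: edges = 552 - 1 = 551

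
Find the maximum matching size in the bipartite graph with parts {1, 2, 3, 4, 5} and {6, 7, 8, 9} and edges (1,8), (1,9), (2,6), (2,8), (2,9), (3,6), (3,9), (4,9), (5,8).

Step 1: List the neighbors of each left vertex:
  1: 8, 9
  2: 6, 8, 9
  3: 6, 9
  4: 9
  5: 8

Step 2: Greedily match left vertices, then look for augmenting paths:
  Match 1 -- 8
  Match 2 -- 6
  Match 3 -- 9
  No augmenting path remains.

Step 3: Verify this is maximum:
  Matching has size 3. The vertex set {6, 8, 9} covers every edge and has size 3; any matching has at most one edge per cover vertex, so 3 is maximum (König's theorem).

Maximum matching: {(1,8), (2,6), (3,9)}
Size: 3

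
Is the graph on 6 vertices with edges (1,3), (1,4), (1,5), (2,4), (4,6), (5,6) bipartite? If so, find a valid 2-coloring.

Step 1: Attempt 2-coloring using BFS:
  Start at vertex 1, assign color 0
  Color vertex 3 with color 1 (neighbor of 1)
  Color vertex 4 with color 1 (neighbor of 1)
  Color vertex 5 with color 1 (neighbor of 1)
  Color vertex 2 with color 0 (neighbor of 4)
  Color vertex 6 with color 0 (neighbor of 4)

Step 2: 2-coloring succeeded. No conflicts found.
  Set A (color 0): {1, 2, 6}
  Set B (color 1): {3, 4, 5}

The graph is bipartite with partition {1, 2, 6}, {3, 4, 5}.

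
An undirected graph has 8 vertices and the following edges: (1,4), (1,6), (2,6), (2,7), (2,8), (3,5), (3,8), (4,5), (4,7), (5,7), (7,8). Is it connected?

Step 1: Build adjacency list from edges:
  1: 4, 6
  2: 6, 7, 8
  3: 5, 8
  4: 1, 5, 7
  5: 3, 4, 7
  6: 1, 2
  7: 2, 4, 5, 8
  8: 2, 3, 7

Step 2: Run BFS/DFS from vertex 1:
  Visited: {1, 4, 6, 5, 7, 2, 3, 8}
  Reached 8 of 8 vertices

Step 3: All 8 vertices reached from vertex 1, so the graph is connected.
Answer: Yes, the graph is connected.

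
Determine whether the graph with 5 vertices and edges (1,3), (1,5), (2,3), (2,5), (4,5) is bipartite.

Step 1: Attempt 2-coloring using BFS:
  Start at vertex 1, assign color 0
  Color vertex 3 with color 1 (neighbor of 1)
  Color vertex 5 with color 1 (neighbor of 1)
  Color vertex 2 with color 0 (neighbor of 3)
  Color vertex 4 with color 0 (neighbor of 5)

Step 2: 2-coloring succeeded. No conflicts found.
  Set A (color 0): {1, 2, 4}
  Set B (color 1): {3, 5}

The graph is bipartite with partition {1, 2, 4}, {3, 5}.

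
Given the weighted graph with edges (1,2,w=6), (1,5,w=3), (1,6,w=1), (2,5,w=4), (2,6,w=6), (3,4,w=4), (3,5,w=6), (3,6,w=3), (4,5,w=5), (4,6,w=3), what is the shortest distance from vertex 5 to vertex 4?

Step 1: Build adjacency list with weights:
  1: 2(w=6), 5(w=3), 6(w=1)
  2: 1(w=6), 5(w=4), 6(w=6)
  3: 4(w=4), 5(w=6), 6(w=3)
  4: 3(w=4), 5(w=5), 6(w=3)
  5: 1(w=3), 2(w=4), 3(w=6), 4(w=5)
  6: 1(w=1), 2(w=6), 3(w=3), 4(w=3)

Step 2: Apply Dijkstra's algorithm from vertex 5:
  Visit vertex 5 (distance=0)
    Update dist[1] = 3
    Update dist[2] = 4
    Update dist[3] = 6
    Update dist[4] = 5
  Visit vertex 1 (distance=3)
    Update dist[6] = 4
  Visit vertex 2 (distance=4)
  Visit vertex 6 (distance=4)
  Visit vertex 4 (distance=5)

Step 3: Shortest path: 5 -> 4
Total weight: 5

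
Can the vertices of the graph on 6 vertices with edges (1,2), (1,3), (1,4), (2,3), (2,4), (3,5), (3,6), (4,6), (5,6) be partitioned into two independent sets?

Step 1: Attempt 2-coloring using BFS:
  Start at vertex 1, assign color 0
  Color vertex 2 with color 1 (neighbor of 1)
  Color vertex 3 with color 1 (neighbor of 1)
  Color vertex 4 with color 1 (neighbor of 1)

Step 2: Conflict found! Vertices 2 and 3 are adjacent but have the same color.
This means the graph contains an odd cycle.

The graph is NOT bipartite.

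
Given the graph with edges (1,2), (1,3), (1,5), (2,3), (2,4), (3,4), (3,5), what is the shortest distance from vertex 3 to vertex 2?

Step 1: Build adjacency list:
  1: 2, 3, 5
  2: 1, 3, 4
  3: 1, 2, 4, 5
  4: 2, 3
  5: 1, 3

Step 2: BFS from vertex 3 to find shortest path to 2:
  vertex 1 reached at distance 1
  vertex 2 reached at distance 1

Step 3: Shortest path: 3 -> 2
Path length: 1 edge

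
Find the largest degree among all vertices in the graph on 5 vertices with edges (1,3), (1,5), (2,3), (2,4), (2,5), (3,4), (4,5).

Step 1: Count edges incident to each vertex:
  deg(1) = 2 (neighbors: 3, 5)
  deg(2) = 3 (neighbors: 3, 4, 5)
  deg(3) = 3 (neighbors: 1, 2, 4)
  deg(4) = 3 (neighbors: 2, 3, 5)
  deg(5) = 3 (neighbors: 1, 2, 4)

Step 2: Find maximum:
  max(2, 3, 3, 3, 3) = 3 (vertex 2)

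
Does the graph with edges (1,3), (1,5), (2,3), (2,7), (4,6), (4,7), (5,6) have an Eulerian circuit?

Step 1: Find the degree of each vertex:
  deg(1) = 2
  deg(2) = 2
  deg(3) = 2
  deg(4) = 2
  deg(5) = 2
  deg(6) = 2
  deg(7) = 2

Step 2: Count vertices with odd degree:
  All vertices have even degree (0 odd-degree vertices)

Step 3: Apply Euler's theorem:
  - Eulerian circuit exists iff graph is connected and all vertices have even degree
  - Eulerian path exists iff graph is connected and has 0 or 2 odd-degree vertices

Graph is connected with 0 odd-degree vertices.
Both Eulerian circuit and Eulerian path exist.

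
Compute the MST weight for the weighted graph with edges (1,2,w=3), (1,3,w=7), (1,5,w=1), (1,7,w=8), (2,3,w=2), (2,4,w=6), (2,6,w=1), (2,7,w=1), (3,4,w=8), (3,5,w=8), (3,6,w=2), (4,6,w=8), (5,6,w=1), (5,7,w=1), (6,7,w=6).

Apply Kruskal's algorithm (sort edges by weight, add if no cycle):

Sorted edges by weight:
  (1,5) w=1
  (2,6) w=1
  (2,7) w=1
  (5,7) w=1
  (5,6) w=1
  (2,3) w=2
  (3,6) w=2
  (1,2) w=3
  (2,4) w=6
  (6,7) w=6
  (1,3) w=7
  (1,7) w=8
  (3,4) w=8
  (3,5) w=8
  (4,6) w=8

Add edge (1,5) w=1 -- no cycle. Running total: 1
Add edge (2,6) w=1 -- no cycle. Running total: 2
Add edge (2,7) w=1 -- no cycle. Running total: 3
Add edge (5,7) w=1 -- no cycle. Running total: 4
Skip edge (5,6) w=1 -- would create cycle
Add edge (2,3) w=2 -- no cycle. Running total: 6
Skip edge (3,6) w=2 -- would create cycle
Skip edge (1,2) w=3 -- would create cycle
Add edge (2,4) w=6 -- no cycle. Running total: 12

MST edges: (1,5,w=1), (2,6,w=1), (2,7,w=1), (5,7,w=1), (2,3,w=2), (2,4,w=6)
Total MST weight: 1 + 1 + 1 + 1 + 2 + 6 = 12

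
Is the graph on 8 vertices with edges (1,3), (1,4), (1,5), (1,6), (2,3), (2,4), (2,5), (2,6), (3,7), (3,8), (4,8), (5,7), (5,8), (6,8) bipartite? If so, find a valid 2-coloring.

Step 1: Attempt 2-coloring using BFS:
  Start at vertex 1, assign color 0
  Color vertex 3 with color 1 (neighbor of 1)
  Color vertex 4 with color 1 (neighbor of 1)
  Color vertex 5 with color 1 (neighbor of 1)
  Color vertex 6 with color 1 (neighbor of 1)
  Color vertex 2 with color 0 (neighbor of 3)
  Color vertex 7 with color 0 (neighbor of 3)
  Color vertex 8 with color 0 (neighbor of 3)

Step 2: 2-coloring succeeded. No conflicts found.
  Set A (color 0): {1, 2, 7, 8}
  Set B (color 1): {3, 4, 5, 6}

The graph is bipartite with partition {1, 2, 7, 8}, {3, 4, 5, 6}.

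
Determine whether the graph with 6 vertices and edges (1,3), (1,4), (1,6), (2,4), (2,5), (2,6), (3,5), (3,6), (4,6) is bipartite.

Step 1: Attempt 2-coloring using BFS:
  Start at vertex 1, assign color 0
  Color vertex 3 with color 1 (neighbor of 1)
  Color vertex 4 with color 1 (neighbor of 1)
  Color vertex 6 with color 1 (neighbor of 1)
  Color vertex 5 with color 0 (neighbor of 3)

Step 2: Conflict found! Vertices 3 and 6 are adjacent but have the same color.
This means the graph contains an odd cycle.

The graph is NOT bipartite.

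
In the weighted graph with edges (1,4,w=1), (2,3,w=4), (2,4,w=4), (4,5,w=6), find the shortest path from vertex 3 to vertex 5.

Step 1: Build adjacency list with weights:
  1: 4(w=1)
  2: 3(w=4), 4(w=4)
  3: 2(w=4)
  4: 1(w=1), 2(w=4), 5(w=6)
  5: 4(w=6)

Step 2: Apply Dijkstra's algorithm from vertex 3:
  Visit vertex 3 (distance=0)
    Update dist[2] = 4
  Visit vertex 2 (distance=4)
    Update dist[4] = 8
  Visit vertex 4 (distance=8)
    Update dist[1] = 9
    Update dist[5] = 14
  Visit vertex 1 (distance=9)
  Visit vertex 5 (distance=14)

Step 3: Shortest path: 3 -> 2 -> 4 -> 5
Total weight: 4 + 4 + 6 = 14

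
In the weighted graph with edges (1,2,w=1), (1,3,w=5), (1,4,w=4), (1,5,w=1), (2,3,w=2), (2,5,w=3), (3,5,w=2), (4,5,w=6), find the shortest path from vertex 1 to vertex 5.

Step 1: Build adjacency list with weights:
  1: 2(w=1), 3(w=5), 4(w=4), 5(w=1)
  2: 1(w=1), 3(w=2), 5(w=3)
  3: 1(w=5), 2(w=2), 5(w=2)
  4: 1(w=4), 5(w=6)
  5: 1(w=1), 2(w=3), 3(w=2), 4(w=6)

Step 2: Apply Dijkstra's algorithm from vertex 1:
  Visit vertex 1 (distance=0)
    Update dist[2] = 1
    Update dist[3] = 5
    Update dist[4] = 4
    Update dist[5] = 1
  Visit vertex 2 (distance=1)
    Update dist[3] = 3
  Visit vertex 5 (distance=1)

Step 3: Shortest path: 1 -> 5
Total weight: 1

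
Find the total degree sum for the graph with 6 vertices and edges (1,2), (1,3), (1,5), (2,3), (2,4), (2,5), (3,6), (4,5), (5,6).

Step 1: Count edges incident to each vertex:
  deg(1) = 3 (neighbors: 2, 3, 5)
  deg(2) = 4 (neighbors: 1, 3, 4, 5)
  deg(3) = 3 (neighbors: 1, 2, 6)
  deg(4) = 2 (neighbors: 2, 5)
  deg(5) = 4 (neighbors: 1, 2, 4, 6)
  deg(6) = 2 (neighbors: 3, 5)

Step 2: Sum all degrees:
  3 + 4 + 3 + 2 + 4 + 2 = 18

Verification: sum of degrees = 2 * |E| = 2 * 9 = 18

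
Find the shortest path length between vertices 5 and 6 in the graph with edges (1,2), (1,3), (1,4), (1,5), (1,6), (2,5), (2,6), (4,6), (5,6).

Step 1: Build adjacency list:
  1: 2, 3, 4, 5, 6
  2: 1, 5, 6
  3: 1
  4: 1, 6
  5: 1, 2, 6
  6: 1, 2, 4, 5

Step 2: BFS from vertex 5 to find shortest path to 6:
  vertex 1 reached at distance 1
  vertex 2 reached at distance 1
  vertex 6 reached at distance 1

Step 3: Shortest path: 5 -> 6
Path length: 1 edge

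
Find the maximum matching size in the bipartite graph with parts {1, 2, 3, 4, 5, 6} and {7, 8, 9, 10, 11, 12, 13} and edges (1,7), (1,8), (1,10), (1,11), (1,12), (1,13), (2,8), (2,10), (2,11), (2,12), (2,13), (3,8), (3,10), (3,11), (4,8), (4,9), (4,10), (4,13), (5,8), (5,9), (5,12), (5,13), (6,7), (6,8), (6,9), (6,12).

Step 1: List the neighbors of each left vertex:
  1: 7, 8, 10, 11, 12, 13
  2: 8, 10, 11, 12, 13
  3: 8, 10, 11
  4: 8, 9, 10, 13
  5: 8, 9, 12, 13
  6: 7, 8, 9, 12

Step 2: Greedily match left vertices, then look for augmenting paths:
  Match 1 -- 11
  Match 2 -- 8
  Match 3 -- 10
  Match 4 -- 9
  Match 5 -- 12
  Match 6 -- 7
  No augmenting path remains.

Step 3: Verify this is maximum:
  Matching size 6 = min(|L|, |R|) = min(6, 7), which is an upper bound, so this matching is maximum.

Maximum matching: {(1,11), (2,8), (3,10), (4,9), (5,12), (6,7)}
Size: 6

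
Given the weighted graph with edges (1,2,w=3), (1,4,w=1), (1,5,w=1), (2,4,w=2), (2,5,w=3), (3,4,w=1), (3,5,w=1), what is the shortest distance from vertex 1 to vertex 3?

Step 1: Build adjacency list with weights:
  1: 2(w=3), 4(w=1), 5(w=1)
  2: 1(w=3), 4(w=2), 5(w=3)
  3: 4(w=1), 5(w=1)
  4: 1(w=1), 2(w=2), 3(w=1)
  5: 1(w=1), 2(w=3), 3(w=1)

Step 2: Apply Dijkstra's algorithm from vertex 1:
  Visit vertex 1 (distance=0)
    Update dist[2] = 3
    Update dist[4] = 1
    Update dist[5] = 1
  Visit vertex 4 (distance=1)
    Update dist[3] = 2
  Visit vertex 5 (distance=1)
  Visit vertex 3 (distance=2)

Step 3: Shortest path: 1 -> 4 -> 3
Total weight: 1 + 1 = 2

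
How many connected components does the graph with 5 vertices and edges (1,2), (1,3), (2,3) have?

Step 1: Build adjacency list from edges:
  1: 2, 3
  2: 1, 3
  3: 1, 2
  4: (none)
  5: (none)

Step 2: Run BFS/DFS from vertex 1:
  Visited: {1, 2, 3}
  Reached 3 of 5 vertices

Step 3: Only 3 of 5 vertices reached. Graph is disconnected.
Connected components: {1, 2, 3}, {4}, {5}
Number of connected components: 3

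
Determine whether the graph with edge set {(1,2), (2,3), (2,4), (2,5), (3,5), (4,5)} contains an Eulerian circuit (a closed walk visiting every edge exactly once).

Step 1: Find the degree of each vertex:
  deg(1) = 1
  deg(2) = 4
  deg(3) = 2
  deg(4) = 2
  deg(5) = 3

Step 2: Count vertices with odd degree:
  Odd-degree vertices: 1, 5 (2 total)

Step 3: Apply Euler's theorem:
  - Eulerian circuit exists iff graph is connected and all vertices have even degree
  - Eulerian path exists iff graph is connected and has 0 or 2 odd-degree vertices

Graph is connected with exactly 2 odd-degree vertices (1, 5).
Eulerian path exists (starting and ending at the odd-degree vertices), but no Eulerian circuit.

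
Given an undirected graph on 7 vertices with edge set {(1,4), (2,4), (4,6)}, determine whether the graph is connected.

Step 1: Build adjacency list from edges:
  1: 4
  2: 4
  3: (none)
  4: 1, 2, 6
  5: (none)
  6: 4
  7: (none)

Step 2: Run BFS/DFS from vertex 1:
  Visited: {1, 4, 2, 6}
  Reached 4 of 7 vertices

Step 3: Only 4 of 7 vertices reached. Graph is disconnected.
Connected components: {1, 2, 4, 6}, {3}, {5}, {7}
Answer: No, the graph is not connected (4 components).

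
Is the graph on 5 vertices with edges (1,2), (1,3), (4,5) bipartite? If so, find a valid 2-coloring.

Step 1: Attempt 2-coloring using BFS:
  Start at vertex 1, assign color 0
  Color vertex 2 with color 1 (neighbor of 1)
  Color vertex 3 with color 1 (neighbor of 1)
  Start new component at vertex 4, assign color 0
  Color vertex 5 with color 1 (neighbor of 4)

Step 2: 2-coloring succeeded. No conflicts found.
  Set A (color 0): {1, 4}
  Set B (color 1): {2, 3, 5}

The graph is bipartite with partition {1, 4}, {2, 3, 5}.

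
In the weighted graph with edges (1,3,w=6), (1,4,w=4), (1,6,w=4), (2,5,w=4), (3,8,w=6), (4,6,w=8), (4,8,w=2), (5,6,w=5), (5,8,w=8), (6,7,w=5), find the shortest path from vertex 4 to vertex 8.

Step 1: Build adjacency list with weights:
  1: 3(w=6), 4(w=4), 6(w=4)
  2: 5(w=4)
  3: 1(w=6), 8(w=6)
  4: 1(w=4), 6(w=8), 8(w=2)
  5: 2(w=4), 6(w=5), 8(w=8)
  6: 1(w=4), 4(w=8), 5(w=5), 7(w=5)
  7: 6(w=5)
  8: 3(w=6), 4(w=2), 5(w=8)

Step 2: Apply Dijkstra's algorithm from vertex 4:
  Visit vertex 4 (distance=0)
    Update dist[1] = 4
    Update dist[6] = 8
    Update dist[8] = 2
  Visit vertex 8 (distance=2)
    Update dist[3] = 8
    Update dist[5] = 10

Step 3: Shortest path: 4 -> 8
Total weight: 2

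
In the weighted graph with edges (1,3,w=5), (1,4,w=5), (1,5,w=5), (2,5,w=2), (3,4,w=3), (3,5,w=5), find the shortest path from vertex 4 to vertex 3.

Step 1: Build adjacency list with weights:
  1: 3(w=5), 4(w=5), 5(w=5)
  2: 5(w=2)
  3: 1(w=5), 4(w=3), 5(w=5)
  4: 1(w=5), 3(w=3)
  5: 1(w=5), 2(w=2), 3(w=5)

Step 2: Apply Dijkstra's algorithm from vertex 4:
  Visit vertex 4 (distance=0)
    Update dist[1] = 5
    Update dist[3] = 3
  Visit vertex 3 (distance=3)
    Update dist[5] = 8

Step 3: Shortest path: 4 -> 3
Total weight: 3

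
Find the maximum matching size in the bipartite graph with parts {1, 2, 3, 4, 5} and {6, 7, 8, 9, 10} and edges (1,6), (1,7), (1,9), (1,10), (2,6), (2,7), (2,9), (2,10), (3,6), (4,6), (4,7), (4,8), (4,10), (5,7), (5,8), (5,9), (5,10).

Step 1: List the neighbors of each left vertex:
  1: 6, 7, 9, 10
  2: 6, 7, 9, 10
  3: 6
  4: 6, 7, 8, 10
  5: 7, 8, 9, 10

Step 2: Greedily match left vertices, then look for augmenting paths:
  Match 1 -- 10
  Match 2 -- 7
  Match 3 -- 6
  Match 4 -- 8
  Match 5 -- 9
  No augmenting path remains.

Step 3: Verify this is maximum:
  Matching size 5 = min(|L|, |R|) = min(5, 5), which is an upper bound, so this matching is maximum.

Maximum matching: {(1,10), (2,7), (3,6), (4,8), (5,9)}
Size: 5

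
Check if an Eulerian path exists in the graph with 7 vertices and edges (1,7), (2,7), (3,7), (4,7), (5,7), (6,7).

Step 1: Find the degree of each vertex:
  deg(1) = 1
  deg(2) = 1
  deg(3) = 1
  deg(4) = 1
  deg(5) = 1
  deg(6) = 1
  deg(7) = 6

Step 2: Count vertices with odd degree:
  Odd-degree vertices: 1, 2, 3, 4, 5, 6 (6 total)

Step 3: Apply Euler's theorem:
  - Eulerian circuit exists iff graph is connected and all vertices have even degree
  - Eulerian path exists iff graph is connected and has 0 or 2 odd-degree vertices

Graph has 6 odd-degree vertices (need 0 or 2).
Neither Eulerian path nor Eulerian circuit exists.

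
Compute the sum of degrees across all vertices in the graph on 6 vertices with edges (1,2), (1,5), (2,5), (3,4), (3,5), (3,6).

Step 1: Count edges incident to each vertex:
  deg(1) = 2 (neighbors: 2, 5)
  deg(2) = 2 (neighbors: 1, 5)
  deg(3) = 3 (neighbors: 4, 5, 6)
  deg(4) = 1 (neighbors: 3)
  deg(5) = 3 (neighbors: 1, 2, 3)
  deg(6) = 1 (neighbors: 3)

Step 2: Sum all degrees:
  2 + 2 + 3 + 1 + 3 + 1 = 12

Verification: sum of degrees = 2 * |E| = 2 * 6 = 12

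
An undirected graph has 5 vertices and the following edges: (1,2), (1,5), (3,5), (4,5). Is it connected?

Step 1: Build adjacency list from edges:
  1: 2, 5
  2: 1
  3: 5
  4: 5
  5: 1, 3, 4

Step 2: Run BFS/DFS from vertex 1:
  Visited: {1, 2, 5, 3, 4}
  Reached 5 of 5 vertices

Step 3: All 5 vertices reached from vertex 1, so the graph is connected.
Answer: Yes, the graph is connected.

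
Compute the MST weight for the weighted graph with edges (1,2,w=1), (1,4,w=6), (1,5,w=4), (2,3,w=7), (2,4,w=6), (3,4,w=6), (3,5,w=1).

Apply Kruskal's algorithm (sort edges by weight, add if no cycle):

Sorted edges by weight:
  (1,2) w=1
  (3,5) w=1
  (1,5) w=4
  (1,4) w=6
  (2,4) w=6
  (3,4) w=6
  (2,3) w=7

Add edge (1,2) w=1 -- no cycle. Running total: 1
Add edge (3,5) w=1 -- no cycle. Running total: 2
Add edge (1,5) w=4 -- no cycle. Running total: 6
Add edge (1,4) w=6 -- no cycle. Running total: 12

MST edges: (1,2,w=1), (3,5,w=1), (1,5,w=4), (1,4,w=6)
Total MST weight: 1 + 1 + 4 + 6 = 12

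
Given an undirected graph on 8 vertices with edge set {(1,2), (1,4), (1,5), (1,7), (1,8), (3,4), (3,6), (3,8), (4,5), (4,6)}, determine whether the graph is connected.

Step 1: Build adjacency list from edges:
  1: 2, 4, 5, 7, 8
  2: 1
  3: 4, 6, 8
  4: 1, 3, 5, 6
  5: 1, 4
  6: 3, 4
  7: 1
  8: 1, 3

Step 2: Run BFS/DFS from vertex 1:
  Visited: {1, 2, 4, 5, 7, 8, 3, 6}
  Reached 8 of 8 vertices

Step 3: All 8 vertices reached from vertex 1, so the graph is connected.
Answer: Yes, the graph is connected.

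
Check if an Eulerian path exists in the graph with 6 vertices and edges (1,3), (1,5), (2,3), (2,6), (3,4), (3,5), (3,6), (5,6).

Step 1: Find the degree of each vertex:
  deg(1) = 2
  deg(2) = 2
  deg(3) = 5
  deg(4) = 1
  deg(5) = 3
  deg(6) = 3

Step 2: Count vertices with odd degree:
  Odd-degree vertices: 3, 4, 5, 6 (4 total)

Step 3: Apply Euler's theorem:
  - Eulerian circuit exists iff graph is connected and all vertices have even degree
  - Eulerian path exists iff graph is connected and has 0 or 2 odd-degree vertices

Graph has 4 odd-degree vertices (need 0 or 2).
Neither Eulerian path nor Eulerian circuit exists.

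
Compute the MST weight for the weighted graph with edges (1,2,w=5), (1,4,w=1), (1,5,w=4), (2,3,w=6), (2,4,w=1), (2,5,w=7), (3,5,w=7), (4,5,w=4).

Apply Kruskal's algorithm (sort edges by weight, add if no cycle):

Sorted edges by weight:
  (1,4) w=1
  (2,4) w=1
  (1,5) w=4
  (4,5) w=4
  (1,2) w=5
  (2,3) w=6
  (2,5) w=7
  (3,5) w=7

Add edge (1,4) w=1 -- no cycle. Running total: 1
Add edge (2,4) w=1 -- no cycle. Running total: 2
Add edge (1,5) w=4 -- no cycle. Running total: 6
Skip edge (4,5) w=4 -- would create cycle
Skip edge (1,2) w=5 -- would create cycle
Add edge (2,3) w=6 -- no cycle. Running total: 12

MST edges: (1,4,w=1), (2,4,w=1), (1,5,w=4), (2,3,w=6)
Total MST weight: 1 + 1 + 4 + 6 = 12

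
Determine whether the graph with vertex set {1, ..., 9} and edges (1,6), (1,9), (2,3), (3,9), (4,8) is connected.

Step 1: Build adjacency list from edges:
  1: 6, 9
  2: 3
  3: 2, 9
  4: 8
  5: (none)
  6: 1
  7: (none)
  8: 4
  9: 1, 3

Step 2: Run BFS/DFS from vertex 1:
  Visited: {1, 6, 9, 3, 2}
  Reached 5 of 9 vertices

Step 3: Only 5 of 9 vertices reached. Graph is disconnected.
Connected components: {1, 2, 3, 6, 9}, {4, 8}, {5}, {7}
Answer: No, the graph is not connected (4 components).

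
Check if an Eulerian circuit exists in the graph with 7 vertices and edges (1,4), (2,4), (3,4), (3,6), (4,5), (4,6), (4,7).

Step 1: Find the degree of each vertex:
  deg(1) = 1
  deg(2) = 1
  deg(3) = 2
  deg(4) = 6
  deg(5) = 1
  deg(6) = 2
  deg(7) = 1

Step 2: Count vertices with odd degree:
  Odd-degree vertices: 1, 2, 5, 7 (4 total)

Step 3: Apply Euler's theorem:
  - Eulerian circuit exists iff graph is connected and all vertices have even degree
  - Eulerian path exists iff graph is connected and has 0 or 2 odd-degree vertices

Graph has 4 odd-degree vertices (need 0 or 2).
Neither Eulerian path nor Eulerian circuit exists.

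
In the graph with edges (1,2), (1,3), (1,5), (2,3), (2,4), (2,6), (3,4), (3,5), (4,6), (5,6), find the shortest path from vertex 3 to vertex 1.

Step 1: Build adjacency list:
  1: 2, 3, 5
  2: 1, 3, 4, 6
  3: 1, 2, 4, 5
  4: 2, 3, 6
  5: 1, 3, 6
  6: 2, 4, 5

Step 2: BFS from vertex 3 to find shortest path to 1:
  vertex 1 reached at distance 1

Step 3: Shortest path: 3 -> 1
Path length: 1 edge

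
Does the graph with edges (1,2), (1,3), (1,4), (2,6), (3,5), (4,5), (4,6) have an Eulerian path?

Step 1: Find the degree of each vertex:
  deg(1) = 3
  deg(2) = 2
  deg(3) = 2
  deg(4) = 3
  deg(5) = 2
  deg(6) = 2

Step 2: Count vertices with odd degree:
  Odd-degree vertices: 1, 4 (2 total)

Step 3: Apply Euler's theorem:
  - Eulerian circuit exists iff graph is connected and all vertices have even degree
  - Eulerian path exists iff graph is connected and has 0 or 2 odd-degree vertices

Graph is connected with exactly 2 odd-degree vertices (1, 4).
Eulerian path exists (starting and ending at the odd-degree vertices), but no Eulerian circuit.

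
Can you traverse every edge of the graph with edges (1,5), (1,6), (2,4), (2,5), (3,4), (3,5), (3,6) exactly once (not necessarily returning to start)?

Step 1: Find the degree of each vertex:
  deg(1) = 2
  deg(2) = 2
  deg(3) = 3
  deg(4) = 2
  deg(5) = 3
  deg(6) = 2

Step 2: Count vertices with odd degree:
  Odd-degree vertices: 3, 5 (2 total)

Step 3: Apply Euler's theorem:
  - Eulerian circuit exists iff graph is connected and all vertices have even degree
  - Eulerian path exists iff graph is connected and has 0 or 2 odd-degree vertices

Graph is connected with exactly 2 odd-degree vertices (3, 5).
Eulerian path exists (starting and ending at the odd-degree vertices), but no Eulerian circuit.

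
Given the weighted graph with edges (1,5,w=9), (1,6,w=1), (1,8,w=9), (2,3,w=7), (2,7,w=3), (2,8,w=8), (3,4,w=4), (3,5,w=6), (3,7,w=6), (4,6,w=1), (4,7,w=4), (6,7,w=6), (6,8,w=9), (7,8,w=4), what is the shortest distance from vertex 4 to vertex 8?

Step 1: Build adjacency list with weights:
  1: 5(w=9), 6(w=1), 8(w=9)
  2: 3(w=7), 7(w=3), 8(w=8)
  3: 2(w=7), 4(w=4), 5(w=6), 7(w=6)
  4: 3(w=4), 6(w=1), 7(w=4)
  5: 1(w=9), 3(w=6)
  6: 1(w=1), 4(w=1), 7(w=6), 8(w=9)
  7: 2(w=3), 3(w=6), 4(w=4), 6(w=6), 8(w=4)
  8: 1(w=9), 2(w=8), 6(w=9), 7(w=4)

Step 2: Apply Dijkstra's algorithm from vertex 4:
  Visit vertex 4 (distance=0)
    Update dist[3] = 4
    Update dist[6] = 1
    Update dist[7] = 4
  Visit vertex 6 (distance=1)
    Update dist[1] = 2
    Update dist[8] = 10
  Visit vertex 1 (distance=2)
    Update dist[5] = 11
  Visit vertex 3 (distance=4)
    Update dist[2] = 11
    Update dist[5] = 10
  Visit vertex 7 (distance=4)
    Update dist[2] = 7
    Update dist[8] = 8
  Visit vertex 2 (distance=7)
  Visit vertex 8 (distance=8)

Step 3: Shortest path: 4 -> 7 -> 8
Total weight: 4 + 4 = 8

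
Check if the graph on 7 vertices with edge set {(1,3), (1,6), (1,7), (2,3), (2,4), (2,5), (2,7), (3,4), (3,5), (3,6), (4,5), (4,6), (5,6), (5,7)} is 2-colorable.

Step 1: Attempt 2-coloring using BFS:
  Start at vertex 1, assign color 0
  Color vertex 3 with color 1 (neighbor of 1)
  Color vertex 6 with color 1 (neighbor of 1)
  Color vertex 7 with color 1 (neighbor of 1)
  Color vertex 2 with color 0 (neighbor of 3)
  Color vertex 4 with color 0 (neighbor of 3)
  Color vertex 5 with color 0 (neighbor of 3)

Step 2: Conflict found! Vertices 3 and 6 are adjacent but have the same color.
This means the graph contains an odd cycle.

The graph is NOT bipartite.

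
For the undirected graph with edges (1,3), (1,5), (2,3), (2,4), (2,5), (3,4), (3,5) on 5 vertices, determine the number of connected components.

Step 1: Build adjacency list from edges:
  1: 3, 5
  2: 3, 4, 5
  3: 1, 2, 4, 5
  4: 2, 3
  5: 1, 2, 3

Step 2: Run BFS/DFS from vertex 1:
  Visited: {1, 3, 5, 2, 4}
  Reached 5 of 5 vertices

Step 3: All 5 vertices reached from vertex 1, so the graph is connected.
Number of connected components: 1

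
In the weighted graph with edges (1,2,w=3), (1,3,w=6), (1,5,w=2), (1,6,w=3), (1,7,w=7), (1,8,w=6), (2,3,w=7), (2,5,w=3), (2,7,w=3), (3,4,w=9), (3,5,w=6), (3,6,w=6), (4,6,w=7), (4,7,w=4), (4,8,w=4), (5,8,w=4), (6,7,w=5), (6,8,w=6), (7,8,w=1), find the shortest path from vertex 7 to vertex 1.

Step 1: Build adjacency list with weights:
  1: 2(w=3), 3(w=6), 5(w=2), 6(w=3), 7(w=7), 8(w=6)
  2: 1(w=3), 3(w=7), 5(w=3), 7(w=3)
  3: 1(w=6), 2(w=7), 4(w=9), 5(w=6), 6(w=6)
  4: 3(w=9), 6(w=7), 7(w=4), 8(w=4)
  5: 1(w=2), 2(w=3), 3(w=6), 8(w=4)
  6: 1(w=3), 3(w=6), 4(w=7), 7(w=5), 8(w=6)
  7: 1(w=7), 2(w=3), 4(w=4), 6(w=5), 8(w=1)
  8: 1(w=6), 4(w=4), 5(w=4), 6(w=6), 7(w=1)

Step 2: Apply Dijkstra's algorithm from vertex 7:
  Visit vertex 7 (distance=0)
    Update dist[1] = 7
    Update dist[2] = 3
    Update dist[4] = 4
    Update dist[6] = 5
    Update dist[8] = 1
  Visit vertex 8 (distance=1)
    Update dist[5] = 5
  Visit vertex 2 (distance=3)
    Update dist[1] = 6
    Update dist[3] = 10
  Visit vertex 4 (distance=4)
  Visit vertex 5 (distance=5)
  Visit vertex 6 (distance=5)
  Visit vertex 1 (distance=6)

Step 3: Shortest path: 7 -> 2 -> 1
Total weight: 3 + 3 = 6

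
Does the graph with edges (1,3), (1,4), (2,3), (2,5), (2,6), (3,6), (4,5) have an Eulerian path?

Step 1: Find the degree of each vertex:
  deg(1) = 2
  deg(2) = 3
  deg(3) = 3
  deg(4) = 2
  deg(5) = 2
  deg(6) = 2

Step 2: Count vertices with odd degree:
  Odd-degree vertices: 2, 3 (2 total)

Step 3: Apply Euler's theorem:
  - Eulerian circuit exists iff graph is connected and all vertices have even degree
  - Eulerian path exists iff graph is connected and has 0 or 2 odd-degree vertices

Graph is connected with exactly 2 odd-degree vertices (2, 3).
Eulerian path exists (starting and ending at the odd-degree vertices), but no Eulerian circuit.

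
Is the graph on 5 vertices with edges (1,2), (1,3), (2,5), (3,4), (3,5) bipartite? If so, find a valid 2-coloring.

Step 1: Attempt 2-coloring using BFS:
  Start at vertex 1, assign color 0
  Color vertex 2 with color 1 (neighbor of 1)
  Color vertex 3 with color 1 (neighbor of 1)
  Color vertex 5 with color 0 (neighbor of 2)
  Color vertex 4 with color 0 (neighbor of 3)

Step 2: 2-coloring succeeded. No conflicts found.
  Set A (color 0): {1, 4, 5}
  Set B (color 1): {2, 3}

The graph is bipartite with partition {1, 4, 5}, {2, 3}.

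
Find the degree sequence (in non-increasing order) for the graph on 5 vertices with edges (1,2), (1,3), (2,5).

Step 1: Count edges incident to each vertex:
  deg(1) = 2 (neighbors: 2, 3)
  deg(2) = 2 (neighbors: 1, 5)
  deg(3) = 1 (neighbors: 1)
  deg(4) = 0 (neighbors: none)
  deg(5) = 1 (neighbors: 2)

Step 2: Sort degrees in non-increasing order:
  Degrees: [2, 2, 1, 0, 1] -> sorted: [2, 2, 1, 1, 0]

Degree sequence: [2, 2, 1, 1, 0]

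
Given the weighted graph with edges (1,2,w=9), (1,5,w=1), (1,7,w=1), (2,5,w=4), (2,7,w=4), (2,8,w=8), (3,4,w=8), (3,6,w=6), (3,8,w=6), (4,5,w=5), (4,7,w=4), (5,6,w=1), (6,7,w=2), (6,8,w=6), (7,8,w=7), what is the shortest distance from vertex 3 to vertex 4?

Step 1: Build adjacency list with weights:
  1: 2(w=9), 5(w=1), 7(w=1)
  2: 1(w=9), 5(w=4), 7(w=4), 8(w=8)
  3: 4(w=8), 6(w=6), 8(w=6)
  4: 3(w=8), 5(w=5), 7(w=4)
  5: 1(w=1), 2(w=4), 4(w=5), 6(w=1)
  6: 3(w=6), 5(w=1), 7(w=2), 8(w=6)
  7: 1(w=1), 2(w=4), 4(w=4), 6(w=2), 8(w=7)
  8: 2(w=8), 3(w=6), 6(w=6), 7(w=7)

Step 2: Apply Dijkstra's algorithm from vertex 3:
  Visit vertex 3 (distance=0)
    Update dist[4] = 8
    Update dist[6] = 6
    Update dist[8] = 6
  Visit vertex 6 (distance=6)
    Update dist[5] = 7
    Update dist[7] = 8
  Visit vertex 8 (distance=6)
    Update dist[2] = 14
  Visit vertex 5 (distance=7)
    Update dist[1] = 8
    Update dist[2] = 11
  Visit vertex 1 (distance=8)
  Visit vertex 4 (distance=8)

Step 3: Shortest path: 3 -> 4
Total weight: 8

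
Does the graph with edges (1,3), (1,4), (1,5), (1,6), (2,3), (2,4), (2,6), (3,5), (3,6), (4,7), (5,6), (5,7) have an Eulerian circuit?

Step 1: Find the degree of each vertex:
  deg(1) = 4
  deg(2) = 3
  deg(3) = 4
  deg(4) = 3
  deg(5) = 4
  deg(6) = 4
  deg(7) = 2

Step 2: Count vertices with odd degree:
  Odd-degree vertices: 2, 4 (2 total)

Step 3: Apply Euler's theorem:
  - Eulerian circuit exists iff graph is connected and all vertices have even degree
  - Eulerian path exists iff graph is connected and has 0 or 2 odd-degree vertices

Graph is connected with exactly 2 odd-degree vertices (2, 4).
Eulerian path exists (starting and ending at the odd-degree vertices), but no Eulerian circuit.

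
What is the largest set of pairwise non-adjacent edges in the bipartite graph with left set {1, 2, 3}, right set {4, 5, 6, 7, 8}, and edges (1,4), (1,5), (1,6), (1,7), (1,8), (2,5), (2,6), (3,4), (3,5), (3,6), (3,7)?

Step 1: List the neighbors of each left vertex:
  1: 4, 5, 6, 7, 8
  2: 5, 6
  3: 4, 5, 6, 7

Step 2: Greedily match left vertices, then look for augmenting paths:
  Match 1 -- 4
  Match 2 -- 5
  Match 3 -- 6
  No augmenting path remains.

Step 3: Verify this is maximum:
  Matching size 3 = min(|L|, |R|) = min(3, 5), which is an upper bound, so this matching is maximum.

Maximum matching: {(1,4), (2,5), (3,6)}
Size: 3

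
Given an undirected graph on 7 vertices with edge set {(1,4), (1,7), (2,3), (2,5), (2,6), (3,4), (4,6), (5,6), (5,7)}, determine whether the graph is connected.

Step 1: Build adjacency list from edges:
  1: 4, 7
  2: 3, 5, 6
  3: 2, 4
  4: 1, 3, 6
  5: 2, 6, 7
  6: 2, 4, 5
  7: 1, 5

Step 2: Run BFS/DFS from vertex 1:
  Visited: {1, 4, 7, 3, 6, 5, 2}
  Reached 7 of 7 vertices

Step 3: All 7 vertices reached from vertex 1, so the graph is connected.
Answer: Yes, the graph is connected.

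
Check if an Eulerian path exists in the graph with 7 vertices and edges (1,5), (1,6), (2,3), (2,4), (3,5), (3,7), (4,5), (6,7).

Step 1: Find the degree of each vertex:
  deg(1) = 2
  deg(2) = 2
  deg(3) = 3
  deg(4) = 2
  deg(5) = 3
  deg(6) = 2
  deg(7) = 2

Step 2: Count vertices with odd degree:
  Odd-degree vertices: 3, 5 (2 total)

Step 3: Apply Euler's theorem:
  - Eulerian circuit exists iff graph is connected and all vertices have even degree
  - Eulerian path exists iff graph is connected and has 0 or 2 odd-degree vertices

Graph is connected with exactly 2 odd-degree vertices (3, 5).
Eulerian path exists (starting and ending at the odd-degree vertices), but no Eulerian circuit.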